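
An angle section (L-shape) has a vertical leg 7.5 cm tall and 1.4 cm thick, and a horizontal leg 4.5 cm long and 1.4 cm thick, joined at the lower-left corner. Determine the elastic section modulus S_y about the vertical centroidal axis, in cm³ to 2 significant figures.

S_y ≈ 6.6 cm³

Split into non-overlapping primitives; take the origin at the lower-left of the bounding box.
Vertical leg: 1.4 × 7.5, A = 10.5 cm², x = 0.7 cm, Ī = 1.715 cm⁴.
Horizontal leg (remainder): 3.1 × 1.4, A = 4.34 cm², x = 2.95 cm, Ī = 3.476 cm⁴.
Centroid: x̄ = ΣA·x / ΣA = 1.358 cm.
Transfer each piece to the vertical centroidal axis using Ī + A·d² with d = x − 1.358:
  vertical leg: d = -0.658 cm → contributes +6.261 cm⁴
  horizontal leg (remainder): d = 1.592 cm → contributes +14.47 cm⁴
Total I = 20.74 cm⁴.
Extreme fibre distance c = 3.142 cm; S = I/c = 6.6 cm³.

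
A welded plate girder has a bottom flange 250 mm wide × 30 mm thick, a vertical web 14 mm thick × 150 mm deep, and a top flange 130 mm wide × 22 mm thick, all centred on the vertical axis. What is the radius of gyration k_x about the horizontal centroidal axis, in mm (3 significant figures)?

Split into non-overlapping primitives; take the origin at the lower-left of the bounding box.
Bottom plate: 250 × 30, A = 7 500 mm², y = 15 mm, Ī = 562 500 mm⁴.
Web plate: 14 × 150, A = 2 100 mm², y = 105 mm, Ī = 3 937 500 mm⁴.
Top plate: 130 × 22, A = 2 860 mm², y = 191 mm, Ī = 115 353 mm⁴.
Centroid: ȳ = ΣA·y / ΣA = 70.567 mm.
Transfer each piece to the horizontal centroidal axis using Ī + A·d² with d = y − 70.567:
  bottom plate: d = -55.567 mm → contributes +23 719 864 mm⁴
  web plate: d = 34.433 mm → contributes +6 427 382 mm⁴
  top plate: d = 120.43 mm → contributes +41 597 367 mm⁴
Total I = 71 744 613 mm⁴.
Radius of gyration: k = √(I/A) = √(71 744 613 / 12 460) = 75.881 mm.

k_x ≈ 75.9 mm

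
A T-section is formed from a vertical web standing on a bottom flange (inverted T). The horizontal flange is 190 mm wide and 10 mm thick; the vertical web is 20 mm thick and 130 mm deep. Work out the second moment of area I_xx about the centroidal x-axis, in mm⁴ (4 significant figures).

Decompose the section into non-overlapping parts with the origin at the bottom-left of its bounding rectangle.
Flange: 190 × 10, A = 1 900 mm², y = 5 mm, Ī = 15833.3 mm⁴.
Web: 20 × 130, A = 2 600 mm², y = 75 mm, Ī = 3 661 667 mm⁴.
Centroid: ȳ = ΣA·y / ΣA = 45.4444 mm.
Transfer each piece to the centroidal x-axis using Ī + A·d² with d = y − 45.4444:
  flange: d = -40.4444 mm → contributes +3 123 764 mm⁴
  web: d = 29.5556 mm → contributes +5 932 847 mm⁴
Total I = 9 056 611 mm⁴.

I_xx ≈ 9.057 × 10⁶ mm⁴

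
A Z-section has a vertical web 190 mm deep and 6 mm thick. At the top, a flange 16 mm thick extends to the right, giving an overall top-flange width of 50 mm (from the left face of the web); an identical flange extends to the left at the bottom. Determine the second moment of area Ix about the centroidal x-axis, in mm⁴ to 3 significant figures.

Decompose the section into non-overlapping parts with the origin at the bottom-left of its bounding rectangle.
Web: 6 × 190, A = 1 140 mm², y = 95 mm, Ī = 3 429 500 mm⁴.
Top flange (beyond web): 44 × 16, A = 704 mm², y = 182 mm, Ī = 15 019 mm⁴.
Bottom flange (beyond web): 44 × 16, A = 704 mm², y = 8 mm, Ī = 15 019 mm⁴.
Centroid: ȳ = ΣA·y / ΣA = 95 mm.
Transfer each piece to the centroidal x-axis using Ī + A·d² with d = y − 95:
  web: d = 0 mm → contributes +3 429 500 mm⁴
  top flange (beyond web): d = 87 mm → contributes +5 343 595 mm⁴
  bottom flange (beyond web): d = -87 mm → contributes +5 343 595 mm⁴
Total I = 14 116 689 mm⁴.

Ix ≈ 1.41 × 10⁷ mm⁴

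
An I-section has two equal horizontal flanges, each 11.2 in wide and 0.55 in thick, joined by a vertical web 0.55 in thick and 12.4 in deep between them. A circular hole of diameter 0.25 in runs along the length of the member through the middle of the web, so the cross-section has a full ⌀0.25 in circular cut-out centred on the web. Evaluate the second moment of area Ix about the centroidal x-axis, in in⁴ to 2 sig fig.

Ix ≈ 600 in⁴

Split into non-overlapping primitives; take the origin at the lower-left of the bounding box.
Bottom flange: 11.2 × 0.55, A = 6.16 in², y = 0.275 in, Ī = 0.1553 in⁴.
Web: 0.55 × 12.4, A = 6.82 in², y = 6.75 in, Ī = 87.39 in⁴.
Top flange: 11.2 × 0.55, A = 6.16 in², y = 13.23 in, Ī = 0.1553 in⁴.
Hole (subtracted): ⌀0.25, A = 0.04909 in², y = 6.75 in, Ī = 0.0001917 in⁴.
By symmetry the centroid is at mid-height, ȳ = 6.75 in.
Transfer each piece to the centroidal x-axis using Ī + A·d² with d = y − 6.75:
  bottom flange: d = -6.475 in → contributes +258.4 in⁴
  web: d = 0 in → contributes +87.39 in⁴
  top flange: d = 6.475 in → contributes +258.4 in⁴
  hole: d = 0 in → contributes −0.0001917 in⁴
Total I = 604.2 in⁴.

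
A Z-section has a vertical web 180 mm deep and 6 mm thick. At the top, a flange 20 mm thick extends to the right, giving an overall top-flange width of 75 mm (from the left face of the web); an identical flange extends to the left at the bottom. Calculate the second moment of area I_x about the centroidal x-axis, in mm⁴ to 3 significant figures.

Treat the section as a set of non-overlapping primitives; coordinates are from the bounding-box lower-left.
Web: 6 × 180, A = 1 080 mm², y = 90 mm, Ī = 2 916 000 mm⁴.
Top flange (beyond web): 69 × 20, A = 1 380 mm², y = 170 mm, Ī = 46 000 mm⁴.
Bottom flange (beyond web): 69 × 20, A = 1 380 mm², y = 10 mm, Ī = 46 000 mm⁴.
Centroid: ȳ = ΣA·y / ΣA = 90 mm.
Transfer each piece to the centroidal x-axis using Ī + A·d² with d = y − 90:
  web: d = 0 mm → contributes +2 916 000 mm⁴
  top flange (beyond web): d = 80 mm → contributes +8 878 000 mm⁴
  bottom flange (beyond web): d = -80 mm → contributes +8 878 000 mm⁴
Total I = 20 672 000 mm⁴.

I_x ≈ 2.07 × 10⁷ mm⁴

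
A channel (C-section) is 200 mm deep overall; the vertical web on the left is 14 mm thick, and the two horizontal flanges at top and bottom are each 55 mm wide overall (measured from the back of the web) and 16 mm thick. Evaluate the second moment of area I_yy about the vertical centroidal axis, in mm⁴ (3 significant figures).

I_yy ≈ 9.05 × 10⁵ mm⁴

Split into non-overlapping primitives; take the origin at the lower-left of the bounding box.
Web: 14 × 200, A = 2 800 mm², x = 7 mm, Ī = 45 733 mm⁴.
Top flange (beyond web): 41 × 16, A = 656 mm², x = 34.5 mm, Ī = 91 895 mm⁴.
Bottom flange (beyond web): 41 × 16, A = 656 mm², x = 34.5 mm, Ī = 91 895 mm⁴.
Centroid: x̄ = ΣA·x / ΣA = 15.774 mm.
Transfer each piece to the vertical centroidal axis using Ī + A·d² with d = x − 15.774:
  web: d = -8.7743 mm → contributes +261 302 mm⁴
  top flange (beyond web): d = 18.726 mm → contributes +321 922 mm⁴
  bottom flange (beyond web): d = 18.726 mm → contributes +321 922 mm⁴
Total I = 905 145 mm⁴.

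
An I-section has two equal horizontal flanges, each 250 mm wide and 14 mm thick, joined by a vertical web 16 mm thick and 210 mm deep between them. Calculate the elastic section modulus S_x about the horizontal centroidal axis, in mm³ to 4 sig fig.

S_x ≈ 8.426 × 10⁵ mm³

Split into non-overlapping primitives; take the origin at the lower-left of the bounding box.
Bottom flange: 250 × 14, A = 3 500 mm², y = 7 mm, Ī = 57166.7 mm⁴.
Web: 16 × 210, A = 3 360 mm², y = 119 mm, Ī = 12 348 000 mm⁴.
Top flange: 250 × 14, A = 3 500 mm², y = 231 mm, Ī = 57166.7 mm⁴.
By symmetry the centroid is at mid-height, ȳ = 119 mm.
Transfer each piece to the horizontal centroidal axis using Ī + A·d² with d = y − 119:
  bottom flange: d = -112 mm → contributes +43 961 167 mm⁴
  web: d = 0 mm → contributes +12 348 000 mm⁴
  top flange: d = 112 mm → contributes +43 961 167 mm⁴
Total I = 100 270 333 mm⁴.
Extreme fibre distance c = 119 mm; S = I/c = 842 608 mm³.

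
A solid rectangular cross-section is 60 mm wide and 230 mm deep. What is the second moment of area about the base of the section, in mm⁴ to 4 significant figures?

I_base ≈ 2.433 × 10⁸ mm⁴

The section: 60 × 230, A = 13 800 mm², y = 115 mm, Ī = 60 835 000 mm⁴.
Transfer it to a horizontal axis along the bottom face using Ī + A·d² with d = y − 0:
  the section: d = 115 mm → contributes +243 340 000 mm⁴
Total I = 243 340 000 mm⁴.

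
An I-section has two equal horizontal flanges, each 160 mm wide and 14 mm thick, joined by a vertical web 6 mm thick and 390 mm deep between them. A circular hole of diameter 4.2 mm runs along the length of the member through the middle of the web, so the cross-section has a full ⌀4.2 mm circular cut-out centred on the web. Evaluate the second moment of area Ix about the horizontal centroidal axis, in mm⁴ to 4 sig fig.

Treat the section as a set of non-overlapping primitives; coordinates are from the bounding-box lower-left.
Bottom flange: 160 × 14, A = 2 240 mm², y = 7 mm, Ī = 36586.7 mm⁴.
Web: 6 × 390, A = 2 340 mm², y = 209 mm, Ī = 29 659 500 mm⁴.
Top flange: 160 × 14, A = 2 240 mm², y = 411 mm, Ī = 36586.7 mm⁴.
Hole (subtracted): ⌀4.2, A = 13.8544 mm², y = 209 mm, Ī = 15.2745 mm⁴.
By symmetry the centroid is at mid-height, ȳ = 209 mm.
Transfer each piece to the horizontal centroidal axis using Ī + A·d² with d = y − 209:
  bottom flange: d = -202 mm → contributes +91 437 547 mm⁴
  web: d = 0 mm → contributes +29 659 500 mm⁴
  top flange: d = 202 mm → contributes +91 437 547 mm⁴
  hole: d = 0 mm → contributes −15.2745 mm⁴
Total I = 212 534 578 mm⁴.

Ix ≈ 2.125 × 10⁸ mm⁴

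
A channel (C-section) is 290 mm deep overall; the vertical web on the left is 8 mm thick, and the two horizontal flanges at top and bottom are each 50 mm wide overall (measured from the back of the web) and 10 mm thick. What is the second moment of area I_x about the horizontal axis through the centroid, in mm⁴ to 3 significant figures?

I_x ≈ 3.27 × 10⁷ mm⁴

Decompose the section into non-overlapping parts with the origin at the bottom-left of its bounding rectangle.
Web: 8 × 290, A = 2 320 mm², y = 145 mm, Ī = 16 259 333 mm⁴.
Top flange (beyond web): 42 × 10, A = 420 mm², y = 285 mm, Ī = 3 500 mm⁴.
Bottom flange (beyond web): 42 × 10, A = 420 mm², y = 5 mm, Ī = 3 500 mm⁴.
By symmetry the centroid is at mid-height, ȳ = 145 mm.
Transfer each piece to the horizontal axis through the centroid using Ī + A·d² with d = y − 145:
  web: d = 0 mm → contributes +16 259 333 mm⁴
  top flange (beyond web): d = 140 mm → contributes +8 235 500 mm⁴
  bottom flange (beyond web): d = -140 mm → contributes +8 235 500 mm⁴
Total I = 32 730 333 mm⁴.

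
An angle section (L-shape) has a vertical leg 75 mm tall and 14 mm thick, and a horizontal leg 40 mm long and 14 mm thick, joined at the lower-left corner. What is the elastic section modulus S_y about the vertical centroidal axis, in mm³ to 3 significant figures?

S_y ≈ 5230 mm³

Split into non-overlapping primitives; take the origin at the lower-left of the bounding box.
Vertical leg: 14 × 75, A = 1 050 mm², x = 7 mm, Ī = 17 150 mm⁴.
Horizontal leg (remainder): 26 × 14, A = 364 mm², x = 27 mm, Ī = 20 505 mm⁴.
Centroid: x̄ = ΣA·x / ΣA = 12.149 mm.
Transfer each piece to the vertical centroidal axis using Ī + A·d² with d = x − 12.149:
  vertical leg: d = -5.1485 mm → contributes +44 983 mm⁴
  horizontal leg (remainder): d = 14.851 mm → contributes +100 792 mm⁴
Total I = 145 774 mm⁴.
Extreme fibre distance c = 27.851 mm; S = I/c = 5 234 mm³.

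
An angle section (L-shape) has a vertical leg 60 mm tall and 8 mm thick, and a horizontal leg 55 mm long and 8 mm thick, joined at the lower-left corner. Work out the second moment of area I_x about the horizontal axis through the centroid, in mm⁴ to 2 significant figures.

I_x ≈ 2.9 × 10⁵ mm⁴

Break the section into simple shapes (no overlaps), measuring from the bottom-left corner of the bounding box.
Vertical leg: 8 × 60, A = 480 mm², y = 30 mm, Ī = 144 000 mm⁴.
Horizontal leg (remainder): 47 × 8, A = 376 mm², y = 4 mm, Ī = 2 005 mm⁴.
Centroid: ȳ = ΣA·y / ΣA = 18.58 mm.
Transfer each piece to the horizontal axis through the centroid using Ī + A·d² with d = y − 18.58:
  vertical leg: d = 11.42 mm → contributes +206 606 mm⁴
  horizontal leg (remainder): d = -14.58 mm → contributes +81 928 mm⁴
Total I = 288 534 mm⁴.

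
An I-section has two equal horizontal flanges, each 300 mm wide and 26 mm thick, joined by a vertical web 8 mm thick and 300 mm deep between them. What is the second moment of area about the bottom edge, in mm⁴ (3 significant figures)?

I_base ≈ 9.91 × 10⁸ mm⁴

Break the section into simple shapes (no overlaps), measuring from the bottom-left corner of the bounding box.
Bottom flange: 300 × 26, A = 7 800 mm², y = 13 mm, Ī = 439 400 mm⁴.
Web: 8 × 300, A = 2 400 mm², y = 176 mm, Ī = 18 000 000 mm⁴.
Top flange: 300 × 26, A = 7 800 mm², y = 339 mm, Ī = 439 400 mm⁴.
Transfer each piece to the base of the section using Ī + A·d² with d = y − 0:
  bottom flange: d = 13 mm → contributes +1 757 600 mm⁴
  web: d = 176 mm → contributes +92 342 400 mm⁴
  top flange: d = 339 mm → contributes +896 823 200 mm⁴
Total I = 990 923 200 mm⁴.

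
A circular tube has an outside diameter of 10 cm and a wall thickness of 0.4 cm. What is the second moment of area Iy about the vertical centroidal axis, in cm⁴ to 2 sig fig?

Iy ≈ 140 cm⁴

Break the section into simple shapes (no overlaps), measuring from the bottom-left corner of the bounding box.
Outer circle: ⌀10, A = 78.54 cm², x = 5 cm, Ī = 490.9 cm⁴.
Bore (subtracted): ⌀9.2, A = 66.48 cm², x = 5 cm, Ī = 351.7 cm⁴.
By symmetry the centroid is at mid-width, x̄ = 5 cm.
All pieces are centred on the vertical centroidal axis, so I = ΣĪ (holes subtracted) = 139.2 cm⁴.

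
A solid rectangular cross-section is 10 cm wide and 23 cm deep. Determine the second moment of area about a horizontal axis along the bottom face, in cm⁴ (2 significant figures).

The section: 10 × 23, A = 230 cm², y = 11.5 cm, Ī = 10 139 cm⁴.
Transfer it to the bottom edge using Ī + A·d² with d = y − 0:
  the section: d = 11.5 cm → contributes +40 557 cm⁴
Total I = 40 557 cm⁴.

I_base ≈ 4.1 × 10⁴ cm⁴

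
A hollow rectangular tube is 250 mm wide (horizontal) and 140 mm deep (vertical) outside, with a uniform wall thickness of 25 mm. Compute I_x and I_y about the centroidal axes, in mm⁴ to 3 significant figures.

I_x ≈ 4.50 × 10⁷ mm⁴, I_y ≈ 1.22 × 10⁸ mm⁴

Break the section into simple shapes (no overlaps), measuring from the bottom-left corner of the bounding box.
Outer rectangle: 250 × 140, A = 35 000 mm², y = 70 mm, Ī = 57 166 667 mm⁴.
Inner void (subtracted): 200 × 90, A = 18 000 mm², y = 70 mm, Ī = 12 150 000 mm⁴.
By symmetry the centroid is at mid-height, ȳ = 70 mm.
All pieces are centred on the centroidal x-axis, so I = ΣĪ (holes subtracted) = 45 016 667 mm⁴.
Repeating about the centroidal y-axis gives I_y = 122 291 667 mm⁴.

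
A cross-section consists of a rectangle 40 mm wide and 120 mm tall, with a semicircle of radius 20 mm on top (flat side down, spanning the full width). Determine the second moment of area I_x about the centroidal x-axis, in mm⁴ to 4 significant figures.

Decompose the section into non-overlapping parts with the origin at the bottom-left of its bounding rectangle.
Rectangular body: 40 × 120, A = 4 800 mm², y = 60 mm, Ī = 5 760 000 mm⁴.
Semicircular cap: semicircle r = 20, A = 628.319 mm², y = 128.488 mm, Ī = 17561.1 mm⁴.
Centroid: ȳ = ΣA·y / ΣA = 67.9274 mm.
Transfer each piece to the centroidal x-axis using Ī + A·d² with d = y − 67.9274:
  rectangular body: d = -7.9274 mm → contributes +6 061 650 mm⁴
  semicircular cap: d = 60.5609 mm → contributes +2 321 994 mm⁴
Total I = 8 383 643 mm⁴.

I_x ≈ 8.384 × 10⁶ mm⁴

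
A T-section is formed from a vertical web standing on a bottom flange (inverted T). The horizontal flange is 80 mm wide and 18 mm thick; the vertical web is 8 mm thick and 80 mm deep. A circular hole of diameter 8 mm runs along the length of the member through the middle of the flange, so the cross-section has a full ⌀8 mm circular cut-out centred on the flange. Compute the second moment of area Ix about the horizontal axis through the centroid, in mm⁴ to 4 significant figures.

Ix ≈ 1.432 × 10⁶ mm⁴

Decompose the section into non-overlapping parts with the origin at the bottom-left of its bounding rectangle.
Flange: 80 × 18, A = 1 440 mm², y = 9 mm, Ī = 38 880 mm⁴.
Web: 8 × 80, A = 640 mm², y = 58 mm, Ī = 341 333 mm⁴.
Hole (subtracted): ⌀8, A = 50.2655 mm², y = 9 mm, Ī = 201.062 mm⁴.
Centroid: ȳ = ΣA·y / ΣA = 24.4503 mm.
Transfer each piece to the horizontal axis through the centroid using Ī + A·d² with d = y − 24.4503:
  flange: d = -15.4503 mm → contributes +382 625 mm⁴
  web: d = 33.5497 mm → contributes +1 061 706 mm⁴
  hole: d = -15.4503 mm → contributes −12 200 mm⁴
Total I = 1 432 131 mm⁴.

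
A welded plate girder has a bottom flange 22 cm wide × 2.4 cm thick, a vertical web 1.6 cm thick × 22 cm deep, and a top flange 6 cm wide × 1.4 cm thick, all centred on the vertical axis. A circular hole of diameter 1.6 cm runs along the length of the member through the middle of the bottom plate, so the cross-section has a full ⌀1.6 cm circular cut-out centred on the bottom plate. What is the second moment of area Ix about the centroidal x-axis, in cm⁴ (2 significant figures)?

Ix ≈ 7300 cm⁴

Decompose the section into non-overlapping parts with the origin at the bottom-left of its bounding rectangle.
Bottom plate: 22 × 2.4, A = 52.8 cm², y = 1.2 cm, Ī = 25.34 cm⁴.
Web plate: 1.6 × 22, A = 35.2 cm², y = 13.4 cm, Ī = 1 420 cm⁴.
Top plate: 6 × 1.4, A = 8.4 cm², y = 25.1 cm, Ī = 1.372 cm⁴.
Hole (subtracted): ⌀1.6, A = 2.011 cm², y = 1.2 cm, Ī = 0.3217 cm⁴.
Centroid: ȳ = ΣA·y / ΣA = 7.877 cm.
Transfer each piece to the centroidal x-axis using Ī + A·d² with d = y − 7.877:
  bottom plate: d = -6.677 cm → contributes +2 379 cm⁴
  web plate: d = 5.523 cm → contributes +2 494 cm⁴
  top plate: d = 17.22 cm → contributes +2 493 cm⁴
  hole: d = -6.677 cm → contributes −89.95 cm⁴
Total I = 7 276 cm⁴.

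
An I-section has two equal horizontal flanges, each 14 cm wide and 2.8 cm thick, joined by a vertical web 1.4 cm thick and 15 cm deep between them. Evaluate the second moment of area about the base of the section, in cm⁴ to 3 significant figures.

I_base ≈ 1.72 × 10⁴ cm⁴

Treat the section as a set of non-overlapping primitives; coordinates are from the bounding-box lower-left.
Bottom flange: 14 × 2.8, A = 39.2 cm², y = 1.4 cm, Ī = 25.611 cm⁴.
Web: 1.4 × 15, A = 21 cm², y = 10.3 cm, Ī = 393.75 cm⁴.
Top flange: 14 × 2.8, A = 39.2 cm², y = 19.2 cm, Ī = 25.611 cm⁴.
Transfer each piece to the base of the section using Ī + A·d² with d = y − 0:
  bottom flange: d = 1.4 cm → contributes +102.44 cm⁴
  web: d = 10.3 cm → contributes +2621.6 cm⁴
  top flange: d = 19.2 cm → contributes +14 476 cm⁴
Total I = 17 200 cm⁴.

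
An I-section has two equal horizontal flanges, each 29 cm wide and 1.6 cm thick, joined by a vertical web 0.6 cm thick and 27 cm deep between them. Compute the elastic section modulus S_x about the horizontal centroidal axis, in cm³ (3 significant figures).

Break the section into simple shapes (no overlaps), measuring from the bottom-left corner of the bounding box.
Bottom flange: 29 × 1.6, A = 46.4 cm², y = 0.8 cm, Ī = 9.8987 cm⁴.
Web: 0.6 × 27, A = 16.2 cm², y = 15.1 cm, Ī = 984.15 cm⁴.
Top flange: 29 × 1.6, A = 46.4 cm², y = 29.4 cm, Ī = 9.8987 cm⁴.
By symmetry the centroid is at mid-height, ȳ = 15.1 cm.
Transfer each piece to the horizontal centroidal axis using Ī + A·d² with d = y − 15.1:
  bottom flange: d = -14.3 cm → contributes +9498.2 cm⁴
  web: d = 0 cm → contributes +984.15 cm⁴
  top flange: d = 14.3 cm → contributes +9498.2 cm⁴
Total I = 19 981 cm⁴.
Extreme fibre distance c = 15.1 cm; S = I/c = 1323.2 cm³.

S_x ≈ 1320 cm³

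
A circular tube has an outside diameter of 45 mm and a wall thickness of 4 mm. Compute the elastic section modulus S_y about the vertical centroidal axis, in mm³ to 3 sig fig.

Treat the section as a set of non-overlapping primitives; coordinates are from the bounding-box lower-left.
Outer circle: ⌀45, A = 1590.4 mm², x = 22.5 mm, Ī = 201 289 mm⁴.
Bore (subtracted): ⌀37, A = 1075.2 mm², x = 22.5 mm, Ī = 91 998 mm⁴.
By symmetry the centroid is at mid-width, x̄ = 22.5 mm.
All pieces are centred on the vertical centroidal axis, so I = ΣĪ (holes subtracted) = 109 291 mm⁴.
Extreme fibre distance c = 22.5 mm; S = I/c = 4857.4 mm³.

S_y ≈ 4860 mm³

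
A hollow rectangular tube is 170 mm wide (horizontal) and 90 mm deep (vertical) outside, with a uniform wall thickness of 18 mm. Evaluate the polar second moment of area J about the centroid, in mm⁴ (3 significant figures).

J ≈ 3.46 × 10⁷ mm⁴

Break the section into simple shapes (no overlaps), measuring from the bottom-left corner of the bounding box.
Outer rectangle: 170 × 90, A = 15 300 mm², y = 45 mm, Ī = 10 327 500 mm⁴.
Inner void (subtracted): 134 × 54, A = 7 236 mm², y = 45 mm, Ī = 1 758 348 mm⁴.
By symmetry the centroid is at mid-height, ȳ = 45 mm.
All pieces are centred on the centroidal x-axis, so I = ΣĪ (holes subtracted) = 8 569 152 mm⁴.
Repeating about the centroidal y-axis gives I_y = 26 020 032 mm⁴.
Polar second moment: J = I_x + I_y = 34 589 184 mm⁴.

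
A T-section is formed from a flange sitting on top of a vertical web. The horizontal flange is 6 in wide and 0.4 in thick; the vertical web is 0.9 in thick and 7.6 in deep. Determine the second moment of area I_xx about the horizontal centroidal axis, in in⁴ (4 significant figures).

Break the section into simple shapes (no overlaps), measuring from the bottom-left corner of the bounding box.
Flange: 6 × 0.4, A = 2.4 in², y = 7.8 in, Ī = 0.032 in⁴.
Web: 0.9 × 7.6, A = 6.84 in², y = 3.8 in, Ī = 32.9232 in⁴.
Centroid: ȳ = ΣA·y / ΣA = 4.83896 in.
Transfer each piece to the horizontal centroidal axis using Ī + A·d² with d = y − 4.83896:
  flange: d = 2.96104 in → contributes +21.0746 in⁴
  web: d = -1.03896 in → contributes +40.3066 in⁴
Total I = 61.3812 in⁴.

I_xx ≈ 61.38 in⁴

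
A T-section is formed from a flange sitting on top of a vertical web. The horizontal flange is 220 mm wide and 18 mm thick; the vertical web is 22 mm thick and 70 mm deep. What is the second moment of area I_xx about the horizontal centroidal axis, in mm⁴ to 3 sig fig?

Decompose the section into non-overlapping parts with the origin at the bottom-left of its bounding rectangle.
Flange: 220 × 18, A = 3 960 mm², y = 79 mm, Ī = 106 920 mm⁴.
Web: 22 × 70, A = 1 540 mm², y = 35 mm, Ī = 628 833 mm⁴.
Centroid: ȳ = ΣA·y / ΣA = 66.68 mm.
Transfer each piece to the horizontal centroidal axis using Ī + A·d² with d = y − 66.68:
  flange: d = 12.32 mm → contributes +707 978 mm⁴
  web: d = -31.68 mm → contributes +2 174 412 mm⁴
Total I = 2 882 390 mm⁴.

I_xx ≈ 2.88 × 10⁶ mm⁴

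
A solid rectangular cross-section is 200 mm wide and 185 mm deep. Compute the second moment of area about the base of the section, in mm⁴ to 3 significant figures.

The section: 200 × 185, A = 37 000 mm², y = 92.5 mm, Ī = 105 527 083 mm⁴.
Transfer it to the base of the section using Ī + A·d² with d = y − 0:
  the section: d = 92.5 mm → contributes +422 108 333 mm⁴
Total I = 422 108 333 mm⁴.

I_base ≈ 4.22 × 10⁸ mm⁴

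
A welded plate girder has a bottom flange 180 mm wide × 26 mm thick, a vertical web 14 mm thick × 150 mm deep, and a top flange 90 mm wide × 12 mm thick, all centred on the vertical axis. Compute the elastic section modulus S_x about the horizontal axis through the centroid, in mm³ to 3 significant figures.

Decompose the section into non-overlapping parts with the origin at the bottom-left of its bounding rectangle.
Bottom plate: 180 × 26, A = 4 680 mm², y = 13 mm, Ī = 263 640 mm⁴.
Web plate: 14 × 150, A = 2 100 mm², y = 101 mm, Ī = 3 937 500 mm⁴.
Top plate: 90 × 12, A = 1 080 mm², y = 182 mm, Ī = 12 960 mm⁴.
Centroid: ȳ = ΣA·y / ΣA = 59.733 mm.
Transfer each piece to the horizontal axis through the centroid using Ī + A·d² with d = y − 59.733:
  bottom plate: d = -46.733 mm → contributes +10 484 558 mm⁴
  web plate: d = 41.267 mm → contributes +7 513 758 mm⁴
  top plate: d = 122.27 mm → contributes +16 158 163 mm⁴
Total I = 34 156 479 mm⁴.
Extreme fibre distance c = 128.27 mm; S = I/c = 266 292 mm³.

S_x ≈ 2.66 × 10⁵ mm³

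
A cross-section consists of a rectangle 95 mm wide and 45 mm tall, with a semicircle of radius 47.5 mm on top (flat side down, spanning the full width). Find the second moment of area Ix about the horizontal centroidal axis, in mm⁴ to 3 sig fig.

Break the section into simple shapes (no overlaps), measuring from the bottom-left corner of the bounding box.
Rectangular body: 95 × 45, A = 4 275 mm², y = 22.5 mm, Ī = 721 406 mm⁴.
Semicircular cap: semicircle r = 47.5, A = 3544.1 mm², y = 65.16 mm, Ī = 558 736 mm⁴.
Centroid: ȳ = ΣA·y / ΣA = 41.836 mm.
Transfer each piece to the horizontal centroidal axis using Ī + A·d² with d = y − 41.836:
  rectangular body: d = -19.336 mm → contributes +2 319 749 mm⁴
  semicircular cap: d = 23.324 mm → contributes +2 486 700 mm⁴
Total I = 4 806 448 mm⁴.

Ix ≈ 4.81 × 10⁶ mm⁴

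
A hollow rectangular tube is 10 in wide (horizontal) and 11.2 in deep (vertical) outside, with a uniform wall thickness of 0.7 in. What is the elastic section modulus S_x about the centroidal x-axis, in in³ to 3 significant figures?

S_x ≈ 88.6 in³

Split into non-overlapping primitives; take the origin at the lower-left of the bounding box.
Outer rectangle: 10 × 11.2, A = 112 in², y = 5.6 in, Ī = 1170.8 in⁴.
Inner void (subtracted): 8.6 × 9.8, A = 84.28 in², y = 5.6 in, Ī = 674.52 in⁴.
By symmetry the centroid is at mid-height, ȳ = 5.6 in.
All pieces are centred on the centroidal x-axis, so I = ΣĪ (holes subtracted) = 496.25 in⁴.
Extreme fibre distance c = 5.6 in; S = I/c = 88.617 in³.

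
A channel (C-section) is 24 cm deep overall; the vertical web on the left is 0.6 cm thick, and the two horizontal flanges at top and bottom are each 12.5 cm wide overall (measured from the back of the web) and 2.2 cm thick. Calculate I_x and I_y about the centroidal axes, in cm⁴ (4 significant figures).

I_x ≈ 6933 cm⁴, I_y ≈ 1059 cm⁴

Break the section into simple shapes (no overlaps), measuring from the bottom-left corner of the bounding box.
Web: 0.6 × 24, A = 14.4 cm², y = 12 cm, Ī = 691.2 cm⁴.
Top flange (beyond web): 11.9 × 2.2, A = 26.18 cm², y = 22.9 cm, Ī = 10.5593 cm⁴.
Bottom flange (beyond web): 11.9 × 2.2, A = 26.18 cm², y = 1.1 cm, Ī = 10.5593 cm⁴.
By symmetry the centroid is at mid-height, ȳ = 12 cm.
Transfer each piece to the centroidal x-axis using Ī + A·d² with d = y − 12:
  web: d = 0 cm → contributes +691.2 cm⁴
  top flange (beyond web): d = 10.9 cm → contributes +3121.01 cm⁴
  bottom flange (beyond web): d = -10.9 cm → contributes +3121.01 cm⁴
Total I = 6933.21 cm⁴.
For the y-axis: x̄ = 5.20189 cm.
Repeating about the centroidal y-axis gives I_y = 1059.49 cm⁴.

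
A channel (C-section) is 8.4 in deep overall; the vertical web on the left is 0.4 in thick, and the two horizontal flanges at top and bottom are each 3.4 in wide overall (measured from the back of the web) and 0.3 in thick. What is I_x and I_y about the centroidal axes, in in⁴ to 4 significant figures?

Break the section into simple shapes (no overlaps), measuring from the bottom-left corner of the bounding box.
Web: 0.4 × 8.4, A = 3.36 in², y = 4.2 in, Ī = 19.7568 in⁴.
Top flange (beyond web): 3 × 0.3, A = 0.9 in², y = 8.25 in, Ī = 0.00675 in⁴.
Bottom flange (beyond web): 3 × 0.3, A = 0.9 in², y = 0.15 in, Ī = 0.00675 in⁴.
By symmetry the centroid is at mid-height, ȳ = 4.2 in.
Transfer each piece to the centroidal x-axis using Ī + A·d² with d = y − 4.2:
  web: d = 0 in → contributes +19.7568 in⁴
  top flange (beyond web): d = 4.05 in → contributes +14.769 in⁴
  bottom flange (beyond web): d = -4.05 in → contributes +14.769 in⁴
Total I = 49.2948 in⁴.
For the y-axis: x̄ = 0.793023 in.
Repeating about the centroidal y-axis gives I_y = 4.78215 in⁴.

I_x ≈ 49.29 in⁴, I_y ≈ 4.782 in⁴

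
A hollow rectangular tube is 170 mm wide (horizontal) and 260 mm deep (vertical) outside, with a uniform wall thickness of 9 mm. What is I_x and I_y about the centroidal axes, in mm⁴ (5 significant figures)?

I_x ≈ 6.9475 × 10⁷ mm⁴, I_y ≈ 3.5627 × 10⁷ mm⁴

Split into non-overlapping primitives; take the origin at the lower-left of the bounding box.
Outer rectangle: 170 × 260, A = 44 200 mm², y = 130 mm, Ī = 248 993 333 mm⁴.
Inner void (subtracted): 152 × 242, A = 36 784 mm², y = 130 mm, Ī = 179 518 181 mm⁴.
By symmetry the centroid is at mid-height, ȳ = 130 mm.
All pieces are centred on the centroidal x-axis, so I = ΣĪ (holes subtracted) = 69 475 152 mm⁴.
Repeating about the centroidal y-axis gives I_y = 35 626 872 mm⁴.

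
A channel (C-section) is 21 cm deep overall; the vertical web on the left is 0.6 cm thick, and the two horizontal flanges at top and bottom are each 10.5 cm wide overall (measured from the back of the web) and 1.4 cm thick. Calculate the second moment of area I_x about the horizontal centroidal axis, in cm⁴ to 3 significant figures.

Decompose the section into non-overlapping parts with the origin at the bottom-left of its bounding rectangle.
Web: 0.6 × 21, A = 12.6 cm², y = 10.5 cm, Ī = 463.05 cm⁴.
Top flange (beyond web): 9.9 × 1.4, A = 13.86 cm², y = 20.3 cm, Ī = 2.2638 cm⁴.
Bottom flange (beyond web): 9.9 × 1.4, A = 13.86 cm², y = 0.7 cm, Ī = 2.2638 cm⁴.
By symmetry the centroid is at mid-height, ȳ = 10.5 cm.
Transfer each piece to the horizontal centroidal axis using Ī + A·d² with d = y − 10.5:
  web: d = 0 cm → contributes +463.05 cm⁴
  top flange (beyond web): d = 9.8 cm → contributes +1333.4 cm⁴
  bottom flange (beyond web): d = -9.8 cm → contributes +1333.4 cm⁴
Total I = 3129.8 cm⁴.

I_x ≈ 3130 cm⁴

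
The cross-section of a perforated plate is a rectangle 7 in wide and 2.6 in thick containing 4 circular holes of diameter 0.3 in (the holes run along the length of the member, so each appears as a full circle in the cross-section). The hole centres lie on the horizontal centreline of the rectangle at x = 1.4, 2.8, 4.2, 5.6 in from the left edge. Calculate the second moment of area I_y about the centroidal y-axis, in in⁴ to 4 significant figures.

Split into non-overlapping primitives; take the origin at the lower-left of the bounding box.
Plate: 7 × 2.6, A = 18.2 in², x = 3.5 in, Ī = 74.3167 in⁴.
Hole 1 (subtracted): ⌀0.3, A = 0.0706858 in², x = 1.4 in, Ī = 0.000397608 in⁴.
Hole 2 (subtracted): ⌀0.3, A = 0.0706858 in², x = 2.8 in, Ī = 0.000397608 in⁴.
Hole 3 (subtracted): ⌀0.3, A = 0.0706858 in², x = 4.2 in, Ī = 0.000397608 in⁴.
Hole 4 (subtracted): ⌀0.3, A = 0.0706858 in², x = 5.6 in, Ī = 0.000397608 in⁴.
By symmetry the centroid is at mid-width, x̄ = 3.5 in.
Transfer each piece to the centroidal y-axis using Ī + A·d² with d = x − 3.5:
  plate: d = 0 in → contributes +74.3167 in⁴
  hole 1: d = -2.1 in → contributes −0.312122 in⁴
  hole 2: d = -0.7 in → contributes −0.0350337 in⁴
  hole 3: d = 0.7 in → contributes −0.0350337 in⁴
  hole 4: d = 2.1 in → contributes −0.312122 in⁴
Total I = 73.6224 in⁴.

I_y ≈ 73.62 in⁴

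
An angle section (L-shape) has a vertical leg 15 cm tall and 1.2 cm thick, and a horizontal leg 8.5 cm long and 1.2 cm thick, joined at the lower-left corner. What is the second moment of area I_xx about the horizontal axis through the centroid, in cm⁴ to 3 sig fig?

Break the section into simple shapes (no overlaps), measuring from the bottom-left corner of the bounding box.
Vertical leg: 1.2 × 15, A = 18 cm², y = 7.5 cm, Ī = 337.5 cm⁴.
Horizontal leg (remainder): 7.3 × 1.2, A = 8.76 cm², y = 0.6 cm, Ī = 1.0512 cm⁴.
Centroid: ȳ = ΣA·y / ΣA = 5.2413 cm.
Transfer each piece to the horizontal axis through the centroid using Ī + A·d² with d = y − 5.2413:
  vertical leg: d = 2.2587 cm → contributes +429.33 cm⁴
  horizontal leg (remainder): d = -4.6413 cm → contributes +189.75 cm⁴
Total I = 619.09 cm⁴.

I_xx ≈ 619 cm⁴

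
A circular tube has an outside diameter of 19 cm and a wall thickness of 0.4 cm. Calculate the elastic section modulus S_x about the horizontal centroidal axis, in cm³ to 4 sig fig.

S_x ≈ 106.4 cm³

Split into non-overlapping primitives; take the origin at the lower-left of the bounding box.
Outer circle: ⌀19, A = 283.529 cm², y = 9.5 cm, Ī = 6397.12 cm⁴.
Bore (subtracted): ⌀18.2, A = 260.155 cm², y = 9.5 cm, Ī = 5385.86 cm⁴.
By symmetry the centroid is at mid-height, ȳ = 9.5 cm.
All pieces are centred on the horizontal centroidal axis, so I = ΣĪ (holes subtracted) = 1011.25 cm⁴.
Extreme fibre distance c = 9.5 cm; S = I/c = 106.448 cm³.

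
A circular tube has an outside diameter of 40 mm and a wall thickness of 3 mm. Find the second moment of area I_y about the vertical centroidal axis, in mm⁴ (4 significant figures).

I_y ≈ 6.007 × 10⁴ mm⁴

Split into non-overlapping primitives; take the origin at the lower-left of the bounding box.
Outer circle: ⌀40, A = 1256.64 mm², x = 20 mm, Ī = 125 664 mm⁴.
Bore (subtracted): ⌀34, A = 907.92 mm², x = 20 mm, Ī = 65597.2 mm⁴.
By symmetry the centroid is at mid-width, x̄ = 20 mm.
All pieces are centred on the vertical centroidal axis, so I = ΣĪ (holes subtracted) = 60066.5 mm⁴.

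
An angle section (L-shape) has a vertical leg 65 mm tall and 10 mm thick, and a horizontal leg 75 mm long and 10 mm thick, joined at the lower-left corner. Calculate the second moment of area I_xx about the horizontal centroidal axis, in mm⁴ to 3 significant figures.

Break the section into simple shapes (no overlaps), measuring from the bottom-left corner of the bounding box.
Vertical leg: 10 × 65, A = 650 mm², y = 32.5 mm, Ī = 228 854 mm⁴.
Horizontal leg (remainder): 65 × 10, A = 650 mm², y = 5 mm, Ī = 5416.7 mm⁴.
Centroid: ȳ = ΣA·y / ΣA = 18.75 mm.
Transfer each piece to the horizontal centroidal axis using Ī + A·d² with d = y − 18.75:
  vertical leg: d = 13.75 mm → contributes +351 745 mm⁴
  horizontal leg (remainder): d = -13.75 mm → contributes +128 307 mm⁴
Total I = 480 052 mm⁴.

I_xx ≈ 4.80 × 10⁵ mm⁴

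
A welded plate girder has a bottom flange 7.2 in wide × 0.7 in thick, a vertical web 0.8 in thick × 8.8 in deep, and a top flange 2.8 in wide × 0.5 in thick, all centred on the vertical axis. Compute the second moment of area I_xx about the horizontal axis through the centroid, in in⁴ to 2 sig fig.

Treat the section as a set of non-overlapping primitives; coordinates are from the bounding-box lower-left.
Bottom plate: 7.2 × 0.7, A = 5.04 in², y = 0.35 in, Ī = 0.2058 in⁴.
Web plate: 0.8 × 8.8, A = 7.04 in², y = 5.1 in, Ī = 45.43 in⁴.
Top plate: 2.8 × 0.5, A = 1.4 in², y = 9.75 in, Ī = 0.02917 in⁴.
Centroid: ȳ = ΣA·y / ΣA = 3.807 in.
Transfer each piece to the horizontal axis through the centroid using Ī + A·d² with d = y − 3.807:
  bottom plate: d = -3.457 in → contributes +60.44 in⁴
  web plate: d = 1.293 in → contributes +57.2 in⁴
  top plate: d = 5.943 in → contributes +49.48 in⁴
Total I = 167.1 in⁴.

I_xx ≈ 170 in⁴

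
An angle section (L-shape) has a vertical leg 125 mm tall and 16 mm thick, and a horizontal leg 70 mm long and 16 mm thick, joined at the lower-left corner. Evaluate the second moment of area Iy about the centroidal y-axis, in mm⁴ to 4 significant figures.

Iy ≈ 9.917 × 10⁵ mm⁴

Split into non-overlapping primitives; take the origin at the lower-left of the bounding box.
Vertical leg: 16 × 125, A = 2 000 mm², x = 8 mm, Ī = 42666.7 mm⁴.
Horizontal leg (remainder): 54 × 16, A = 864 mm², x = 43 mm, Ī = 209 952 mm⁴.
Centroid: x̄ = ΣA·x / ΣA = 18.5587 mm.
Transfer each piece to the centroidal y-axis using Ī + A·d² with d = x − 18.5587:
  vertical leg: d = -10.5587 mm → contributes +265 637 mm⁴
  horizontal leg (remainder): d = 24.4413 mm → contributes +726 088 mm⁴
Total I = 991 725 mm⁴.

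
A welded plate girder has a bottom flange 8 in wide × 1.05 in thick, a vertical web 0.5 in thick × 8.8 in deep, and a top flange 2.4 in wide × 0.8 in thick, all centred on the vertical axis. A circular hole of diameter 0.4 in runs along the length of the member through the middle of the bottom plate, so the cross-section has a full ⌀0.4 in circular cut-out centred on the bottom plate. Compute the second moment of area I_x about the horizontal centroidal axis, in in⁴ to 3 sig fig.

Treat the section as a set of non-overlapping primitives; coordinates are from the bounding-box lower-left.
Bottom plate: 8 × 1.05, A = 8.4 in², y = 0.525 in, Ī = 0.77175 in⁴.
Web plate: 0.5 × 8.8, A = 4.4 in², y = 5.45 in, Ī = 28.395 in⁴.
Top plate: 2.4 × 0.8, A = 1.92 in², y = 10.25 in, Ī = 0.1024 in⁴.
Hole (subtracted): ⌀0.4, A = 0.12566 in², y = 0.525 in, Ī = 0.0012566 in⁴.
Centroid: ȳ = ΣA·y / ΣA = 3.2892 in.
Transfer each piece to the horizontal centroidal axis using Ī + A·d² with d = y − 3.2892:
  bottom plate: d = -2.7642 in → contributes +64.956 in⁴
  web plate: d = 2.1608 in → contributes +48.938 in⁴
  top plate: d = 6.9608 in → contributes +93.131 in⁴
  hole: d = -2.7642 in → contributes −0.96144 in⁴
Total I = 206.06 in⁴.

I_x ≈ 206 in⁴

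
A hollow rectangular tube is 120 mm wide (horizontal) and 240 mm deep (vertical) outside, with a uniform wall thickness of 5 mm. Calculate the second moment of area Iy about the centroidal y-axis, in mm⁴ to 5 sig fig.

Iy ≈ 9.0492 × 10⁶ mm⁴

Split into non-overlapping primitives; take the origin at the lower-left of the bounding box.
Outer rectangle: 120 × 240, A = 28 800 mm², x = 60 mm, Ī = 34 560 000 mm⁴.
Inner void (subtracted): 110 × 230, A = 25 300 mm², x = 60 mm, Ī = 25 510 833 mm⁴.
By symmetry the centroid is at mid-width, x̄ = 60 mm.
All pieces are centred on the centroidal y-axis, so I = ΣĪ (holes subtracted) = 9 049 167 mm⁴.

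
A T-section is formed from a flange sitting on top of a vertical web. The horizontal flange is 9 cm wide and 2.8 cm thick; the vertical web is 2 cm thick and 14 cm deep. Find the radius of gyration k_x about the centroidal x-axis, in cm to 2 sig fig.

k_x ≈ 5.1 cm

Treat the section as a set of non-overlapping primitives; coordinates are from the bounding-box lower-left.
Flange: 9 × 2.8, A = 25.2 cm², y = 15.4 cm, Ī = 16.46 cm⁴.
Web: 2 × 14, A = 28 cm², y = 7 cm, Ī = 457.3 cm⁴.
Centroid: ȳ = ΣA·y / ΣA = 10.98 cm.
Transfer each piece to the centroidal x-axis using Ī + A·d² with d = y − 10.98:
  flange: d = 4.421 cm → contributes +509 cm⁴
  web: d = -3.979 cm → contributes +900.6 cm⁴
Total I = 1 410 cm⁴.
Radius of gyration: k = √(I/A) = √(1 410 / 53.2) = 5.148 cm.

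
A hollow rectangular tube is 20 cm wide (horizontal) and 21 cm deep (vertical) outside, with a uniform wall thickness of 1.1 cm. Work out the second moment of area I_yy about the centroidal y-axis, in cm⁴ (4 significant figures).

I_yy ≈ 5164 cm⁴

Split into non-overlapping primitives; take the origin at the lower-left of the bounding box.
Outer rectangle: 20 × 21, A = 420 cm², x = 10 cm, Ī = 14 000 cm⁴.
Inner void (subtracted): 17.8 × 18.8, A = 334.64 cm², x = 10 cm, Ī = 8835.61 cm⁴.
By symmetry the centroid is at mid-width, x̄ = 10 cm.
All pieces are centred on the centroidal y-axis, so I = ΣĪ (holes subtracted) = 5164.39 cm⁴.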